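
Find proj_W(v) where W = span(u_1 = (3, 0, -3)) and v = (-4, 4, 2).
proj_W(v) = (-3, 0, 3)

Set up U = [u_1 | ... | u_1] ∈ R^(3×1). The projector onto W = col(U) is P = U (U^T U)^(-1) U^T.
Compute U^T U =
  [18],
and U^T v = (-18).
Solve U^T U · c = U^T v for the coefficients: c = (-1). The projection is proj_W(v) = U c.
Check: (v - proj_W(v)) · u_1 = 0  (should be 0).
Result: proj_W(v) = (-3, 0, 3).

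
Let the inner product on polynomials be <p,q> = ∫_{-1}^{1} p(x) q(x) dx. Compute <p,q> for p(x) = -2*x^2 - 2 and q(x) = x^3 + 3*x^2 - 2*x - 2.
<p,q> = 64/15

Expand the product: p(x)·q(x) = -2*x^5 - 6*x^4 + 2*x^3 - 2*x^2 + 4*x + 4.
∫_{-1}^{1} of each monomial x^k gives [2/(k+1) if k even, 0 if k odd]. Integrating term-by-term (or equivalently evaluating the antiderivative F(x) = -x^6/3 - 6*x^5/5 + x^4/2 - 2*x^3/3 + 2*x^2 + 4*x at the endpoints):
  F(1) − F(−1) = 43/10 − (1/30) = 64/15.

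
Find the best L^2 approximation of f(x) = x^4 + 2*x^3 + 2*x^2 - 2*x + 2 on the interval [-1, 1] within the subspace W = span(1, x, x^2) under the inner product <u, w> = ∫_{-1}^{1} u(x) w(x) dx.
g(x) = 20*x^2/7 - 4*x/5 + 67/35

The best approximation g ∈ W is the orthogonal projection of f onto W. Writing g = a_0 + a_1 x + a_2 x^2, the coefficients solve the normal equations G · a = b where
  G_{ij} = <φ_i, φ_j> and b_i = <f, φ_i>, with φ_0 = 1, φ_1 = x, φ_2 = x^2.
G =
  [2, 0, 2/3]
  [0, 2/3, 0]
  [2/3, 0, 2/5],
b = (86/15, -8/15, 254/105).
Solving gives a_0 = 67/35, a_1 = -4/5, a_2 = 20/7, so
  g(x) = 20*x^2/7 - 4*x/5 + 67/35.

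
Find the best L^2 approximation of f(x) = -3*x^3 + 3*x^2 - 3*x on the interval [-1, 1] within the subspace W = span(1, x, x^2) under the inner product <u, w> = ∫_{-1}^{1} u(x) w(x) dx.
g(x) = 3*x^2 - 24*x/5

The best approximation g ∈ W is the orthogonal projection of f onto W. Writing g = a_0 + a_1 x + a_2 x^2, the coefficients solve the normal equations G · a = b where
  G_{ij} = <φ_i, φ_j> and b_i = <f, φ_i>, with φ_0 = 1, φ_1 = x, φ_2 = x^2.
G =
  [2, 0, 2/3]
  [0, 2/3, 0]
  [2/3, 0, 2/5],
b = (2, -16/5, 6/5).
Solving gives a_0 = 0, a_1 = -24/5, a_2 = 3, so
  g(x) = 3*x^2 - 24*x/5.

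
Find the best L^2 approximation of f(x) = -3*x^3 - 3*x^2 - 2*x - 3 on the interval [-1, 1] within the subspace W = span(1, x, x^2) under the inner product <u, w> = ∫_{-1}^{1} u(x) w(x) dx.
g(x) = -3*x^2 - 19*x/5 - 3

The best approximation g ∈ W is the orthogonal projection of f onto W. Writing g = a_0 + a_1 x + a_2 x^2, the coefficients solve the normal equations G · a = b where
  G_{ij} = <φ_i, φ_j> and b_i = <f, φ_i>, with φ_0 = 1, φ_1 = x, φ_2 = x^2.
G =
  [2, 0, 2/3]
  [0, 2/3, 0]
  [2/3, 0, 2/5],
b = (-8, -38/15, -16/5).
Solving gives a_0 = -3, a_1 = -19/5, a_2 = -3, so
  g(x) = -3*x^2 - 19*x/5 - 3.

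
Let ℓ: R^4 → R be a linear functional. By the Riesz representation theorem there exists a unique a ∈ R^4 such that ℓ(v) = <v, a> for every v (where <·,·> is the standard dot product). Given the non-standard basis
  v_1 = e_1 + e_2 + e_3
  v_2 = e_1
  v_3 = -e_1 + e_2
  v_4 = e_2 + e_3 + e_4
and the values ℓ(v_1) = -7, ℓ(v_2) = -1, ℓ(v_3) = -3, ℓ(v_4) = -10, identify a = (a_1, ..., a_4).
a = (-1, -4, -2, -4)

Write a = (a_1, ..., a_4) in the standard basis. For each basis vector v_i, ℓ(v_i) = <v_i, a> is a linear equation in the a_j's. Collect the n equations into a matrix system V a = ℓ, where row i of V is v_i (expressed in the standard basis). Since V is invertible (lower-triangular with 1s on the diagonal, up to permutation), solve by back-substitution:
  V =
[[1, 1, 1, 0],
 [1, 0, 0, 0],
 [-1, 1, 0, 0],
 [0, 1, 1, 1]]
  V a = (-7, -1, -3, -10)
Solving gives a = (-1, -4, -2, -4).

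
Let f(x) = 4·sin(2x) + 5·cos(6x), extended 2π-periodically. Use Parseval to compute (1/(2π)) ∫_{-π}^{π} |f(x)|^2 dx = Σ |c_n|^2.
Σ |c_n|^2 = 41/2

Expand |f|^2 and use orthogonality of {sin(nx), cos(mx)} on [-π, π]:
  ∫_{-π}^{π} sin(nx)^2 dx = π, ∫ cos(mx)^2 dx = π, and cross terms integrate to 0.
So ∫_{-π}^{π} f(x)^2 dx = 4^2 · π + 5^2 · π = (16 + 25)π.
Divide by 2π: (16 + 25)/2 = 41/2.
By Parseval, this equals Σ |c_n|^2.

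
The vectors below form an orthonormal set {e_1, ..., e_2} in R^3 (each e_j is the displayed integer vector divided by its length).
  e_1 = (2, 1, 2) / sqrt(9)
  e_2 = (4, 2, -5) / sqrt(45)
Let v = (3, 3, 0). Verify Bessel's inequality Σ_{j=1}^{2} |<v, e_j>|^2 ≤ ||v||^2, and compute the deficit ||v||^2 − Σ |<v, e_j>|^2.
Σ |<v, e_j>|^2 = 81/5; ||v||^2 = 18; deficit = 9/5

Write each e_j = u_j / sqrt(<u_j, u_j>) where u_j is the displayed integer vector. Then <v, e_j> = <v, u_j> / sqrt(<u_j, u_j>), so |<v, e_j>|^2 = <v, u_j>^2 / <u_j, u_j>.
Coefficients: <v, e_1> = 9/sqrt(9), <v, e_2> = 18/sqrt(45).
Square and sum: Σ |<v, e_j>|^2 = 81/5.
Compute ||v||^2 = v·v = 18.
Deficit = 18 − 81/5 = 9/5 ≥ 0, confirming Bessel's inequality. (The deficit equals ||v − Σ <v,e_j> e_j||^2, the squared distance from v to span{e_j}.)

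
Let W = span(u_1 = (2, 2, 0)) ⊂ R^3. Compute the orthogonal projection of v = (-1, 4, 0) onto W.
proj_W(v) = (3/2, 3/2, 0)

Set up U = [u_1 | ... | u_1] ∈ R^(3×1). The projector onto W = col(U) is P = U (U^T U)^(-1) U^T.
Compute U^T U =
  [8],
and U^T v = (6).
Solve U^T U · c = U^T v for the coefficients: c = (3/4). The projection is proj_W(v) = U c.
Check: (v - proj_W(v)) · u_1 = 0  (should be 0).
Result: proj_W(v) = (3/2, 3/2, 0).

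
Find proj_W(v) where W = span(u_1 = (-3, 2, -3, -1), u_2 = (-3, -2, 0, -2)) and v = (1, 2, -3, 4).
proj_W(v) = (30/19, 66/19, -69/38, 63/38)

Set up U = [u_1 | ... | u_2] ∈ R^(4×2). The projector onto W = col(U) is P = U (U^T U)^(-1) U^T.
Compute U^T U =
  [23, 7]
  [7, 17],
and U^T v = (6, -15).
Solve U^T U · c = U^T v for the coefficients: c = (23/38, -43/38). The projection is proj_W(v) = U c.
Check: (v - proj_W(v)) · u_1 = 0  (should be 0).
Check: (v - proj_W(v)) · u_2 = 0  (should be 0).
Result: proj_W(v) = (30/19, 66/19, -69/38, 63/38).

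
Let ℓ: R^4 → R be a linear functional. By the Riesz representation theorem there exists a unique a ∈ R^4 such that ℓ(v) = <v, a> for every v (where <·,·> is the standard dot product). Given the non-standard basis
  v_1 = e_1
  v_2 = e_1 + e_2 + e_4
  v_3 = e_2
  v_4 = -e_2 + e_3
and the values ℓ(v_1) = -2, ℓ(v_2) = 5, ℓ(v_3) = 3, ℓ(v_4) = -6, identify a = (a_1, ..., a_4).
a = (-2, 3, -3, 4)

Write a = (a_1, ..., a_4) in the standard basis. For each basis vector v_i, ℓ(v_i) = <v_i, a> is a linear equation in the a_j's. Collect the n equations into a matrix system V a = ℓ, where row i of V is v_i (expressed in the standard basis). Since V is invertible (lower-triangular with 1s on the diagonal, up to permutation), solve by back-substitution:
  V =
[[1, 0, 0, 0],
 [1, 1, 0, 1],
 [0, 1, 0, 0],
 [0, -1, 1, 0]]
  V a = (-2, 5, 3, -6)
Solving gives a = (-2, 3, -3, 4).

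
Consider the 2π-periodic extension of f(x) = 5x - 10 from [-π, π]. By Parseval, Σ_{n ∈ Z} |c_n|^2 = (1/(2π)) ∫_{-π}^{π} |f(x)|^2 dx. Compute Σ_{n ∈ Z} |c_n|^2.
Σ |c_n|^2 = 25π^2/3 + 100

Expand and integrate term by term over [-π, π]:
  ∫ (5x)^2 dx = 25·(2π^3/3); ∫ 2·5·(-10)·x dx = 0 (odd integrand); ∫ (-10)^2 dx = 100·2π.
So (1/(2π)) ∫_{-π}^{π} (5x - 10)^2 dx = 25π^2/3 + 100 = 25π^2/3 + 100.
Parseval ⇒ Σ |c_n|^2 = 25π^2/3 + 100.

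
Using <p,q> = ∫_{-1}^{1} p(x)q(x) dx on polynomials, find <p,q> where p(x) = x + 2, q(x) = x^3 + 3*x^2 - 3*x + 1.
<p,q> = 32/5

Expand the product: p(x)·q(x) = x^4 + 5*x^3 + 3*x^2 - 5*x + 2.
∫_{-1}^{1} of each monomial x^k gives [2/(k+1) if k even, 0 if k odd]. Integrating term-by-term (or equivalently evaluating the antiderivative F(x) = x^5/5 + 5*x^4/4 + x^3 - 5*x^2/2 + 2*x at the endpoints):
  F(1) − F(−1) = 39/20 − (-89/20) = 32/5.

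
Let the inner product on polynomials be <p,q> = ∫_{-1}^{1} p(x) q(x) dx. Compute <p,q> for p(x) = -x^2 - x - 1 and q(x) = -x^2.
<p,q> = 16/15

Expand the product: p(x)·q(x) = x^4 + x^3 + x^2.
∫_{-1}^{1} of each monomial x^k gives [2/(k+1) if k even, 0 if k odd]. Integrating term-by-term (or equivalently evaluating the antiderivative F(x) = x^5/5 + x^4/4 + x^3/3 at the endpoints):
  F(1) − F(−1) = 47/60 − (-17/60) = 16/15.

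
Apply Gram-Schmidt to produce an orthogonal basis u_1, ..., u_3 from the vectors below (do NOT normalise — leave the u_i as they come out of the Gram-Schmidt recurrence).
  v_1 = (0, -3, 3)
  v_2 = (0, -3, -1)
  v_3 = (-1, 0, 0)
Orthogonal basis:
  u_1 = (0, -3, 3)
  u_2 = (0, -2, -2)
  u_3 = (-1, 0, 0)

Apply the Gram-Schmidt recurrence
  u_1 = v_1
  u_i = v_i − Σ_{j<i} ((v_i · u_j) / (u_j · u_j)) · u_j.

Step by step this gives:
  u_1 = (0, -3, 3)
  u_2 = (0, -2, -2)
  u_3 = (-1, 0, 0)

Orthogonality check:
  u_2 · u_1 = 0 (should be 0)
  u_3 · u_1 = 0 (should be 0)
  u_3 · u_2 = 0 (should be 0)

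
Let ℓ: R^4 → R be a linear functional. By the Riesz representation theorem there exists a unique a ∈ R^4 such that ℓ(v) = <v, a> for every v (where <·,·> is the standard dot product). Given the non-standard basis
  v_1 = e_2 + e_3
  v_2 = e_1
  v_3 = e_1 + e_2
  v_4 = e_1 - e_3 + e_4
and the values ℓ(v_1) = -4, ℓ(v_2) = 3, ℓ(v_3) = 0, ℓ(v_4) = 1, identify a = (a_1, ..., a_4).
a = (3, -3, -1, -3)

Write a = (a_1, ..., a_4) in the standard basis. For each basis vector v_i, ℓ(v_i) = <v_i, a> is a linear equation in the a_j's. Collect the n equations into a matrix system V a = ℓ, where row i of V is v_i (expressed in the standard basis). Since V is invertible (lower-triangular with 1s on the diagonal, up to permutation), solve by back-substitution:
  V =
[[0, 1, 1, 0],
 [1, 0, 0, 0],
 [1, 1, 0, 0],
 [1, 0, -1, 1]]
  V a = (-4, 3, 0, 1)
Solving gives a = (3, -3, -1, -3).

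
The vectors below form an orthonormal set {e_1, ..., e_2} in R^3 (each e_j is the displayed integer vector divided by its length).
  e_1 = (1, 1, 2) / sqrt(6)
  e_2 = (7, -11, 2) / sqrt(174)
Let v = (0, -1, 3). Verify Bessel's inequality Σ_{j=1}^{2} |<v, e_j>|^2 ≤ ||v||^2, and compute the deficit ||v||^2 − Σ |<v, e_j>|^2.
Σ |<v, e_j>|^2 = 169/29; ||v||^2 = 10; deficit = 121/29

Write each e_j = u_j / sqrt(<u_j, u_j>) where u_j is the displayed integer vector. Then <v, e_j> = <v, u_j> / sqrt(<u_j, u_j>), so |<v, e_j>|^2 = <v, u_j>^2 / <u_j, u_j>.
Coefficients: <v, e_1> = 5/sqrt(6), <v, e_2> = 17/sqrt(174).
Square and sum: Σ |<v, e_j>|^2 = 169/29.
Compute ||v||^2 = v·v = 10.
Deficit = 10 − 169/29 = 121/29 ≥ 0, confirming Bessel's inequality. (The deficit equals ||v − Σ <v,e_j> e_j||^2, the squared distance from v to span{e_j}.)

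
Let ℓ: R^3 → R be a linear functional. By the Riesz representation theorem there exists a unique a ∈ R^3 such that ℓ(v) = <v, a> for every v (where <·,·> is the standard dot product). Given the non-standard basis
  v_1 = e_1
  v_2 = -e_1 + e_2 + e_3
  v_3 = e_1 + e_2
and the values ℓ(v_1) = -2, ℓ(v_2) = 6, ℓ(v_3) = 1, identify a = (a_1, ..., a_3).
a = (-2, 3, 1)

Write a = (a_1, ..., a_3) in the standard basis. For each basis vector v_i, ℓ(v_i) = <v_i, a> is a linear equation in the a_j's. Collect the n equations into a matrix system V a = ℓ, where row i of V is v_i (expressed in the standard basis). Since V is invertible (lower-triangular with 1s on the diagonal, up to permutation), solve by back-substitution:
  V =
[[1, 0, 0],
 [-1, 1, 1],
 [1, 1, 0]]
  V a = (-2, 6, 1)
Solving gives a = (-2, 3, 1).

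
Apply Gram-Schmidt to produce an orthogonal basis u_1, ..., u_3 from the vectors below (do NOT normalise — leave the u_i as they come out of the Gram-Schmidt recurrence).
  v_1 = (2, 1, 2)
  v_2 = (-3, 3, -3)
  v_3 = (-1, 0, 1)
Orthogonal basis:
  u_1 = (2, 1, 2)
  u_2 = (-1, 4, -1)
  u_3 = (-1, 0, 1)

Apply the Gram-Schmidt recurrence
  u_1 = v_1
  u_i = v_i − Σ_{j<i} ((v_i · u_j) / (u_j · u_j)) · u_j.

Step by step this gives:
  u_1 = (2, 1, 2)
  u_2 = (-1, 4, -1)
  u_3 = (-1, 0, 1)

Orthogonality check:
  u_2 · u_1 = 0 (should be 0)
  u_3 · u_1 = 0 (should be 0)
  u_3 · u_2 = 0 (should be 0)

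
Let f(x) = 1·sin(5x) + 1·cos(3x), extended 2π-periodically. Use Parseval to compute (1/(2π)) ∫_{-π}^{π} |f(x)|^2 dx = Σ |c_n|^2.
Σ |c_n|^2 = 1

Expand |f|^2 and use orthogonality of {sin(nx), cos(mx)} on [-π, π]:
  ∫_{-π}^{π} sin(nx)^2 dx = π, ∫ cos(mx)^2 dx = π, and cross terms integrate to 0.
So ∫_{-π}^{π} f(x)^2 dx = 1^2 · π + 1^2 · π = (1 + 1)π.
Divide by 2π: (1 + 1)/2 = 1.
By Parseval, this equals Σ |c_n|^2.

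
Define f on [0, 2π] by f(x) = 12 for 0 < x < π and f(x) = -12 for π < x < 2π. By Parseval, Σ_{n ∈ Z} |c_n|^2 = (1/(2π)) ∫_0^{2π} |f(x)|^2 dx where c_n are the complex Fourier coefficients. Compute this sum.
Σ |c_n|^2 = 144

Parseval equates the L^2 energy of f (normalised by 1/(2π)) with the ℓ^2 sum of its Fourier coefficients: (1/(2π)) ∫_0^{2π} |f|^2 = Σ |c_n|^2.
Compute the left side: (1/(2π)) [∫_0^π 12^2 dx + ∫_π^{2π} (-12)^2 dx] = (1/(2π)) · (144π + 144π) = (144 + 144)/2 = 144.
So Σ_{n ∈ Z} |c_n|^2 = 144.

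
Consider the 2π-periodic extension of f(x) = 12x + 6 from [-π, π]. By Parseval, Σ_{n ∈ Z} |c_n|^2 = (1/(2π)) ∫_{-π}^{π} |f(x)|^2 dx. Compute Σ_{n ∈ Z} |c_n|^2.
Σ |c_n|^2 = 48π^2 + 36

Expand and integrate term by term over [-π, π]:
  ∫ (12x)^2 dx = 144·(2π^3/3); ∫ 2·12·(6)·x dx = 0 (odd integrand); ∫ 6^2 dx = 36·2π.
So (1/(2π)) ∫_{-π}^{π} (12x + 6)^2 dx = 144π^2/3 + 36 = 48π^2 + 36.
Parseval ⇒ Σ |c_n|^2 = 48π^2 + 36.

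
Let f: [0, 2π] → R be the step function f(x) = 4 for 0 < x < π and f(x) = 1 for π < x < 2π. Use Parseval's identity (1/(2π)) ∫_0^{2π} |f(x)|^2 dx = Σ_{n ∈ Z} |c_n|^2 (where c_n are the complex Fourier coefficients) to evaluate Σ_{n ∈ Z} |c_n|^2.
Σ |c_n|^2 = 17/2

Parseval equates the L^2 energy of f (normalised by 1/(2π)) with the ℓ^2 sum of its Fourier coefficients: (1/(2π)) ∫_0^{2π} |f|^2 = Σ |c_n|^2.
Compute the left side: (1/(2π)) [∫_0^π 4^2 dx + ∫_π^{2π} 1^2 dx] = (1/(2π)) · (16π + 1π) = (16 + 1)/2 = 17/2.
So Σ_{n ∈ Z} |c_n|^2 = 17/2.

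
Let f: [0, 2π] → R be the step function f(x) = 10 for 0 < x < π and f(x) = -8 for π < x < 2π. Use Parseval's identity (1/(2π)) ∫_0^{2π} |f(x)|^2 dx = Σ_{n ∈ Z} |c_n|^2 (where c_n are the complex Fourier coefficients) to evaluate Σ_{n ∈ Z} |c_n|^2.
Σ |c_n|^2 = 82

Parseval equates the L^2 energy of f (normalised by 1/(2π)) with the ℓ^2 sum of its Fourier coefficients: (1/(2π)) ∫_0^{2π} |f|^2 = Σ |c_n|^2.
Compute the left side: (1/(2π)) [∫_0^π 10^2 dx + ∫_π^{2π} (-8)^2 dx] = (1/(2π)) · (100π + 64π) = (100 + 64)/2 = 82.
So Σ_{n ∈ Z} |c_n|^2 = 82.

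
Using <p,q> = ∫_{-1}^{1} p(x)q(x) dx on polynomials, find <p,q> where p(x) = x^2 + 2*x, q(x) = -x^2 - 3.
<p,q> = -12/5

Expand the product: p(x)·q(x) = -x^4 - 2*x^3 - 3*x^2 - 6*x.
∫_{-1}^{1} of each monomial x^k gives [2/(k+1) if k even, 0 if k odd]. Integrating term-by-term (or equivalently evaluating the antiderivative F(x) = -x^5/5 - x^4/2 - x^3 - 3*x^2 at the endpoints):
  F(1) − F(−1) = -47/10 − (-23/10) = -12/5.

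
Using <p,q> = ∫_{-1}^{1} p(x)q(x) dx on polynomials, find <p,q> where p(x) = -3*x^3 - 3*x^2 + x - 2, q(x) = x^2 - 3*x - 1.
<p,q> = 76/15

Expand the product: p(x)·q(x) = -3*x^5 + 6*x^4 + 13*x^3 - 2*x^2 + 5*x + 2.
∫_{-1}^{1} of each monomial x^k gives [2/(k+1) if k even, 0 if k odd]. Integrating term-by-term (or equivalently evaluating the antiderivative F(x) = -x^6/2 + 6*x^5/5 + 13*x^4/4 - 2*x^3/3 + 5*x^2/2 + 2*x at the endpoints):
  F(1) − F(−1) = 467/60 − (163/60) = 76/15.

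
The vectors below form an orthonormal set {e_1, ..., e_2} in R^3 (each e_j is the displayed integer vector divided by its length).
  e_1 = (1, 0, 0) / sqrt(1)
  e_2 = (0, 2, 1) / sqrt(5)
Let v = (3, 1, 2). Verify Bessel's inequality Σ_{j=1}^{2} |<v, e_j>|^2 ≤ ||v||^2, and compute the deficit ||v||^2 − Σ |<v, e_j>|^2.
Σ |<v, e_j>|^2 = 61/5; ||v||^2 = 14; deficit = 9/5

Write each e_j = u_j / sqrt(<u_j, u_j>) where u_j is the displayed integer vector. Then <v, e_j> = <v, u_j> / sqrt(<u_j, u_j>), so |<v, e_j>|^2 = <v, u_j>^2 / <u_j, u_j>.
Coefficients: <v, e_1> = 3/sqrt(1), <v, e_2> = 4/sqrt(5).
Square and sum: Σ |<v, e_j>|^2 = 61/5.
Compute ||v||^2 = v·v = 14.
Deficit = 14 − 61/5 = 9/5 ≥ 0, confirming Bessel's inequality. (The deficit equals ||v − Σ <v,e_j> e_j||^2, the squared distance from v to span{e_j}.)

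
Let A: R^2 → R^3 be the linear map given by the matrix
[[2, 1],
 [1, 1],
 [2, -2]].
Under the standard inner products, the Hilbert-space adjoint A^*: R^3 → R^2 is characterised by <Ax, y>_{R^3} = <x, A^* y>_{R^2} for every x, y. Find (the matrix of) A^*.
A^* = A^T =
[[2, 1, 2],
 [1, 1, -2]]

For real matrices with standard dot products, the defining identity <Ax, y> = <x, A^* y> gives (Ax)^T y = x^T (A^*) y, i.e. x^T A^T y = x^T (A^*) y. Since this holds for all x, y, we must have A^* = A^T. Therefore
A^* =
[[2, 1, 2],
 [1, 1, -2]].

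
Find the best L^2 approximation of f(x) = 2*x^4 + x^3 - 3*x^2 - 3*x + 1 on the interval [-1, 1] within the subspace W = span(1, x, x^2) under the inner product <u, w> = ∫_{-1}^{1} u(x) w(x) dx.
g(x) = -9*x^2/7 - 12*x/5 + 29/35

The best approximation g ∈ W is the orthogonal projection of f onto W. Writing g = a_0 + a_1 x + a_2 x^2, the coefficients solve the normal equations G · a = b where
  G_{ij} = <φ_i, φ_j> and b_i = <f, φ_i>, with φ_0 = 1, φ_1 = x, φ_2 = x^2.
G =
  [2, 0, 2/3]
  [0, 2/3, 0]
  [2/3, 0, 2/5],
b = (4/5, -8/5, 4/105).
Solving gives a_0 = 29/35, a_1 = -12/5, a_2 = -9/7, so
  g(x) = -9*x^2/7 - 12*x/5 + 29/35.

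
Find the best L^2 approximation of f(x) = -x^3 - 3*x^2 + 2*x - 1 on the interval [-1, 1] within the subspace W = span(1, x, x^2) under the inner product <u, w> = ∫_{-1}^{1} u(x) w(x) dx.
g(x) = -3*x^2 + 7*x/5 - 1

The best approximation g ∈ W is the orthogonal projection of f onto W. Writing g = a_0 + a_1 x + a_2 x^2, the coefficients solve the normal equations G · a = b where
  G_{ij} = <φ_i, φ_j> and b_i = <f, φ_i>, with φ_0 = 1, φ_1 = x, φ_2 = x^2.
G =
  [2, 0, 2/3]
  [0, 2/3, 0]
  [2/3, 0, 2/5],
b = (-4, 14/15, -28/15).
Solving gives a_0 = -1, a_1 = 7/5, a_2 = -3, so
  g(x) = -3*x^2 + 7*x/5 - 1.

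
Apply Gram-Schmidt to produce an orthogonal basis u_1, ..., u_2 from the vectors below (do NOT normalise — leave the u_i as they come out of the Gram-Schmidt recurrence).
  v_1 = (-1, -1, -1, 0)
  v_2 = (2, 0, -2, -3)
Orthogonal basis:
  u_1 = (-1, -1, -1, 0)
  u_2 = (2, 0, -2, -3)

Apply the Gram-Schmidt recurrence
  u_1 = v_1
  u_i = v_i − Σ_{j<i} ((v_i · u_j) / (u_j · u_j)) · u_j.

Step by step this gives:
  u_1 = (-1, -1, -1, 0)
  u_2 = (2, 0, -2, -3)

Orthogonality check:
  u_2 · u_1 = 0 (should be 0)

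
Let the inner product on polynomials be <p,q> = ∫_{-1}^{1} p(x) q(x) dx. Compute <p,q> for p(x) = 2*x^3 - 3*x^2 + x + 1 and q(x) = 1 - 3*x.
<p,q> = -22/5

Expand the product: p(x)·q(x) = -6*x^4 + 11*x^3 - 6*x^2 - 2*x + 1.
∫_{-1}^{1} of each monomial x^k gives [2/(k+1) if k even, 0 if k odd]. Integrating term-by-term (or equivalently evaluating the antiderivative F(x) = -6*x^5/5 + 11*x^4/4 - 2*x^3 - x^2 + x at the endpoints):
  F(1) − F(−1) = -9/20 − (79/20) = -22/5.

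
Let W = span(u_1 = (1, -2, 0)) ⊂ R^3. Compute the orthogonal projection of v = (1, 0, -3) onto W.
proj_W(v) = (1/5, -2/5, 0)

Set up U = [u_1 | ... | u_1] ∈ R^(3×1). The projector onto W = col(U) is P = U (U^T U)^(-1) U^T.
Compute U^T U =
  [5],
and U^T v = (1).
Solve U^T U · c = U^T v for the coefficients: c = (1/5). The projection is proj_W(v) = U c.
Check: (v - proj_W(v)) · u_1 = 0  (should be 0).
Result: proj_W(v) = (1/5, -2/5, 0).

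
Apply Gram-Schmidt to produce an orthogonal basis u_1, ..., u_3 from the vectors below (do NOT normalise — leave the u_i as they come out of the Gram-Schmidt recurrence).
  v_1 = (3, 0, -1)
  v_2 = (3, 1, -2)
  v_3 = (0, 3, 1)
Orthogonal basis:
  u_1 = (3, 0, -1)
  u_2 = (-3/10, 1, -9/10)
  u_3 = (12/19, 36/19, 36/19)

Apply the Gram-Schmidt recurrence
  u_1 = v_1
  u_i = v_i − Σ_{j<i} ((v_i · u_j) / (u_j · u_j)) · u_j.

Step by step this gives:
  u_1 = (3, 0, -1)
  u_2 = (-3/10, 1, -9/10)
  u_3 = (12/19, 36/19, 36/19)

Orthogonality check:
  u_2 · u_1 = 0 (should be 0)
  u_3 · u_1 = 0 (should be 0)
  u_3 · u_2 = 0 (should be 0)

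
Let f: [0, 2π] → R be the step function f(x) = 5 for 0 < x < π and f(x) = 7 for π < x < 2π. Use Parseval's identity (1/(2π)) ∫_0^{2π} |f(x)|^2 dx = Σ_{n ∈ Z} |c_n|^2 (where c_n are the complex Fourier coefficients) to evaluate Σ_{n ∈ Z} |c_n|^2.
Σ |c_n|^2 = 37

Parseval equates the L^2 energy of f (normalised by 1/(2π)) with the ℓ^2 sum of its Fourier coefficients: (1/(2π)) ∫_0^{2π} |f|^2 = Σ |c_n|^2.
Compute the left side: (1/(2π)) [∫_0^π 5^2 dx + ∫_π^{2π} 7^2 dx] = (1/(2π)) · (25π + 49π) = (25 + 49)/2 = 37.
So Σ_{n ∈ Z} |c_n|^2 = 37.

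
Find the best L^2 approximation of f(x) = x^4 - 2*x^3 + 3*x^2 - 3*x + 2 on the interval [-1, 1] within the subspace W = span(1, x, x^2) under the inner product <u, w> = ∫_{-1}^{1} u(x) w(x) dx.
g(x) = 27*x^2/7 - 21*x/5 + 67/35

The best approximation g ∈ W is the orthogonal projection of f onto W. Writing g = a_0 + a_1 x + a_2 x^2, the coefficients solve the normal equations G · a = b where
  G_{ij} = <φ_i, φ_j> and b_i = <f, φ_i>, with φ_0 = 1, φ_1 = x, φ_2 = x^2.
G =
  [2, 0, 2/3]
  [0, 2/3, 0]
  [2/3, 0, 2/5],
b = (32/5, -14/5, 296/105).
Solving gives a_0 = 67/35, a_1 = -21/5, a_2 = 27/7, so
  g(x) = 27*x^2/7 - 21*x/5 + 67/35.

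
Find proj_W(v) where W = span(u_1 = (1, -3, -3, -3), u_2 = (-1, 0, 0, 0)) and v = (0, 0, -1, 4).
proj_W(v) = (0, 1, 1, 1)

Set up U = [u_1 | ... | u_2] ∈ R^(4×2). The projector onto W = col(U) is P = U (U^T U)^(-1) U^T.
Compute U^T U =
  [28, -1]
  [-1, 1],
and U^T v = (-9, 0).
Solve U^T U · c = U^T v for the coefficients: c = (-1/3, -1/3). The projection is proj_W(v) = U c.
Check: (v - proj_W(v)) · u_1 = 0  (should be 0).
Check: (v - proj_W(v)) · u_2 = 0  (should be 0).
Result: proj_W(v) = (0, 1, 1, 1).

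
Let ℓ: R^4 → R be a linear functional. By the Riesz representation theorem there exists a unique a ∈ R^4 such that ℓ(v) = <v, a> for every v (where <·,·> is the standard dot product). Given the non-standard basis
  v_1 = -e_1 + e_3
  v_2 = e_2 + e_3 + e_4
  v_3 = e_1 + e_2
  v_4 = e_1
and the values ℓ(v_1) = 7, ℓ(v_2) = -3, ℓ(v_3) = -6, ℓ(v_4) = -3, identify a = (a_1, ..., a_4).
a = (-3, -3, 4, -4)

Write a = (a_1, ..., a_4) in the standard basis. For each basis vector v_i, ℓ(v_i) = <v_i, a> is a linear equation in the a_j's. Collect the n equations into a matrix system V a = ℓ, where row i of V is v_i (expressed in the standard basis). Since V is invertible (lower-triangular with 1s on the diagonal, up to permutation), solve by back-substitution:
  V =
[[-1, 0, 1, 0],
 [0, 1, 1, 1],
 [1, 1, 0, 0],
 [1, 0, 0, 0]]
  V a = (7, -3, -6, -3)
Solving gives a = (-3, -3, 4, -4).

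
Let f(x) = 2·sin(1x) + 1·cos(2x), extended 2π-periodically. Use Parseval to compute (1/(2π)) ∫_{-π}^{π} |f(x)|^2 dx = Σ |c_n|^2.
Σ |c_n|^2 = 5/2

Expand |f|^2 and use orthogonality of {sin(nx), cos(mx)} on [-π, π]:
  ∫_{-π}^{π} sin(nx)^2 dx = π, ∫ cos(mx)^2 dx = π, and cross terms integrate to 0.
So ∫_{-π}^{π} f(x)^2 dx = 2^2 · π + 1^2 · π = (4 + 1)π.
Divide by 2π: (4 + 1)/2 = 5/2.
By Parseval, this equals Σ |c_n|^2.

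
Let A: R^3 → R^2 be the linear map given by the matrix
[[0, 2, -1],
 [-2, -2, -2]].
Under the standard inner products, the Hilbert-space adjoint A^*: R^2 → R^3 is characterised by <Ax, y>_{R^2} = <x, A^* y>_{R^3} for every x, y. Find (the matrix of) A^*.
A^* = A^T =
[[0, -2],
 [2, -2],
 [-1, -2]]

For real matrices with standard dot products, the defining identity <Ax, y> = <x, A^* y> gives (Ax)^T y = x^T (A^*) y, i.e. x^T A^T y = x^T (A^*) y. Since this holds for all x, y, we must have A^* = A^T. Therefore
A^* =
[[0, -2],
 [2, -2],
 [-1, -2]].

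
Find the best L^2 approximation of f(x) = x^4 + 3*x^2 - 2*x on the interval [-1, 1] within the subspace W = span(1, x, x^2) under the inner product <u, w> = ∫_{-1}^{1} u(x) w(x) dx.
g(x) = 27*x^2/7 - 2*x - 3/35

The best approximation g ∈ W is the orthogonal projection of f onto W. Writing g = a_0 + a_1 x + a_2 x^2, the coefficients solve the normal equations G · a = b where
  G_{ij} = <φ_i, φ_j> and b_i = <f, φ_i>, with φ_0 = 1, φ_1 = x, φ_2 = x^2.
G =
  [2, 0, 2/3]
  [0, 2/3, 0]
  [2/3, 0, 2/5],
b = (12/5, -4/3, 52/35).
Solving gives a_0 = -3/35, a_1 = -2, a_2 = 27/7, so
  g(x) = 27*x^2/7 - 2*x - 3/35.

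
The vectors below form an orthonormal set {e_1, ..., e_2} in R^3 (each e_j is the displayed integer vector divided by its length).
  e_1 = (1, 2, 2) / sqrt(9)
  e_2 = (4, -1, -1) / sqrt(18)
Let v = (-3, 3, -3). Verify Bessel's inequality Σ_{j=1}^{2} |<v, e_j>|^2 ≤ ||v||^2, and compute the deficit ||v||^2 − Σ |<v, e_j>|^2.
Σ |<v, e_j>|^2 = 9; ||v||^2 = 27; deficit = 18

Write each e_j = u_j / sqrt(<u_j, u_j>) where u_j is the displayed integer vector. Then <v, e_j> = <v, u_j> / sqrt(<u_j, u_j>), so |<v, e_j>|^2 = <v, u_j>^2 / <u_j, u_j>.
Coefficients: <v, e_1> = -3/sqrt(9), <v, e_2> = -12/sqrt(18).
Square and sum: Σ |<v, e_j>|^2 = 9.
Compute ||v||^2 = v·v = 27.
Deficit = 27 − 9 = 18 ≥ 0, confirming Bessel's inequality. (The deficit equals ||v − Σ <v,e_j> e_j||^2, the squared distance from v to span{e_j}.)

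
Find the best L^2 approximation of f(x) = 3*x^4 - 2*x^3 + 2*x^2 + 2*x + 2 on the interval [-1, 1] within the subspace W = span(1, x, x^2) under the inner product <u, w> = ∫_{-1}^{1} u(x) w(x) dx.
g(x) = 32*x^2/7 + 4*x/5 + 61/35

The best approximation g ∈ W is the orthogonal projection of f onto W. Writing g = a_0 + a_1 x + a_2 x^2, the coefficients solve the normal equations G · a = b where
  G_{ij} = <φ_i, φ_j> and b_i = <f, φ_i>, with φ_0 = 1, φ_1 = x, φ_2 = x^2.
G =
  [2, 0, 2/3]
  [0, 2/3, 0]
  [2/3, 0, 2/5],
b = (98/15, 8/15, 314/105).
Solving gives a_0 = 61/35, a_1 = 4/5, a_2 = 32/7, so
  g(x) = 32*x^2/7 + 4*x/5 + 61/35.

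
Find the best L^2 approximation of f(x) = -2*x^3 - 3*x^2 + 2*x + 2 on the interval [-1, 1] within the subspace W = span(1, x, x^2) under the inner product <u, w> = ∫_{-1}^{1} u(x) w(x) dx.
g(x) = -3*x^2 + 4*x/5 + 2

The best approximation g ∈ W is the orthogonal projection of f onto W. Writing g = a_0 + a_1 x + a_2 x^2, the coefficients solve the normal equations G · a = b where
  G_{ij} = <φ_i, φ_j> and b_i = <f, φ_i>, with φ_0 = 1, φ_1 = x, φ_2 = x^2.
G =
  [2, 0, 2/3]
  [0, 2/3, 0]
  [2/3, 0, 2/5],
b = (2, 8/15, 2/15).
Solving gives a_0 = 2, a_1 = 4/5, a_2 = -3, so
  g(x) = -3*x^2 + 4*x/5 + 2.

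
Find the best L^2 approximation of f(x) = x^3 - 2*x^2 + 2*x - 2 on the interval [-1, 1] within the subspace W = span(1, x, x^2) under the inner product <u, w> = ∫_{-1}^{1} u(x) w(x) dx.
g(x) = -2*x^2 + 13*x/5 - 2

The best approximation g ∈ W is the orthogonal projection of f onto W. Writing g = a_0 + a_1 x + a_2 x^2, the coefficients solve the normal equations G · a = b where
  G_{ij} = <φ_i, φ_j> and b_i = <f, φ_i>, with φ_0 = 1, φ_1 = x, φ_2 = x^2.
G =
  [2, 0, 2/3]
  [0, 2/3, 0]
  [2/3, 0, 2/5],
b = (-16/3, 26/15, -32/15).
Solving gives a_0 = -2, a_1 = 13/5, a_2 = -2, so
  g(x) = -2*x^2 + 13*x/5 - 2.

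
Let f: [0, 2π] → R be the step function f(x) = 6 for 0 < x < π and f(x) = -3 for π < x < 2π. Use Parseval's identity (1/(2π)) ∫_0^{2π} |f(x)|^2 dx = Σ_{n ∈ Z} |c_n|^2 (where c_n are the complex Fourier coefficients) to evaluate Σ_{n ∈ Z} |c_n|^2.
Σ |c_n|^2 = 45/2

Parseval equates the L^2 energy of f (normalised by 1/(2π)) with the ℓ^2 sum of its Fourier coefficients: (1/(2π)) ∫_0^{2π} |f|^2 = Σ |c_n|^2.
Compute the left side: (1/(2π)) [∫_0^π 6^2 dx + ∫_π^{2π} (-3)^2 dx] = (1/(2π)) · (36π + 9π) = (36 + 9)/2 = 45/2.
So Σ_{n ∈ Z} |c_n|^2 = 45/2.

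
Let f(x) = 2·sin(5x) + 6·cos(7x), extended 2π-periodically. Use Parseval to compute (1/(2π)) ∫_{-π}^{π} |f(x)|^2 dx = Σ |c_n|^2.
Σ |c_n|^2 = 20

Expand |f|^2 and use orthogonality of {sin(nx), cos(mx)} on [-π, π]:
  ∫_{-π}^{π} sin(nx)^2 dx = π, ∫ cos(mx)^2 dx = π, and cross terms integrate to 0.
So ∫_{-π}^{π} f(x)^2 dx = 2^2 · π + 6^2 · π = (4 + 36)π.
Divide by 2π: (4 + 36)/2 = 20.
By Parseval, this equals Σ |c_n|^2.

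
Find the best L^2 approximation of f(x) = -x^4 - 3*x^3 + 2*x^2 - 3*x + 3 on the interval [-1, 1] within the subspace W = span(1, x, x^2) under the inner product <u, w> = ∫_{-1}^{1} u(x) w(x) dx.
g(x) = 8*x^2/7 - 24*x/5 + 108/35

The best approximation g ∈ W is the orthogonal projection of f onto W. Writing g = a_0 + a_1 x + a_2 x^2, the coefficients solve the normal equations G · a = b where
  G_{ij} = <φ_i, φ_j> and b_i = <f, φ_i>, with φ_0 = 1, φ_1 = x, φ_2 = x^2.
G =
  [2, 0, 2/3]
  [0, 2/3, 0]
  [2/3, 0, 2/5],
b = (104/15, -16/5, 88/35).
Solving gives a_0 = 108/35, a_1 = -24/5, a_2 = 8/7, so
  g(x) = 8*x^2/7 - 24*x/5 + 108/35.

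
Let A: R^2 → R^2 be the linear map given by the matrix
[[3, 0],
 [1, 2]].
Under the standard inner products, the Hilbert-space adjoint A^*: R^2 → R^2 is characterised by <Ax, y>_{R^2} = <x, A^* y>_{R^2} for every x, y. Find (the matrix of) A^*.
A^* = A^T =
[[3, 1],
 [0, 2]]

For real matrices with standard dot products, the defining identity <Ax, y> = <x, A^* y> gives (Ax)^T y = x^T (A^*) y, i.e. x^T A^T y = x^T (A^*) y. Since this holds for all x, y, we must have A^* = A^T. Therefore
A^* =
[[3, 1],
 [0, 2]].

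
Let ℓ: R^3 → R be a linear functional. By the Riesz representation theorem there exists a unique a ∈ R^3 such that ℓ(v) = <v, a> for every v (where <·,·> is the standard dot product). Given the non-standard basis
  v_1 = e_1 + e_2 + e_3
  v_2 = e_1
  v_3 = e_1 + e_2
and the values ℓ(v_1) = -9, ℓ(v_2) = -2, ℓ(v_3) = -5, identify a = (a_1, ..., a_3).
a = (-2, -3, -4)

Write a = (a_1, ..., a_3) in the standard basis. For each basis vector v_i, ℓ(v_i) = <v_i, a> is a linear equation in the a_j's. Collect the n equations into a matrix system V a = ℓ, where row i of V is v_i (expressed in the standard basis). Since V is invertible (lower-triangular with 1s on the diagonal, up to permutation), solve by back-substitution:
  V =
[[1, 1, 1],
 [1, 0, 0],
 [1, 1, 0]]
  V a = (-9, -2, -5)
Solving gives a = (-2, -3, -4).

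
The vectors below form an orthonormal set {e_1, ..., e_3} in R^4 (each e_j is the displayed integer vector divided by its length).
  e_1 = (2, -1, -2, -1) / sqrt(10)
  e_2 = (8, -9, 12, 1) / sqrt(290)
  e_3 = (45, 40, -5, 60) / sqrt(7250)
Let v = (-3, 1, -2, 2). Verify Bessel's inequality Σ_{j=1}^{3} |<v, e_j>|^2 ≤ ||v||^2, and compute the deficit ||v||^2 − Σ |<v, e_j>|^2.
Σ |<v, e_j>|^2 = 131/10; ||v||^2 = 18; deficit = 49/10

Write each e_j = u_j / sqrt(<u_j, u_j>) where u_j is the displayed integer vector. Then <v, e_j> = <v, u_j> / sqrt(<u_j, u_j>), so |<v, e_j>|^2 = <v, u_j>^2 / <u_j, u_j>.
Coefficients: <v, e_1> = -5/sqrt(10), <v, e_2> = -55/sqrt(290), <v, e_3> = 35/sqrt(7250).
Square and sum: Σ |<v, e_j>|^2 = 131/10.
Compute ||v||^2 = v·v = 18.
Deficit = 18 − 131/10 = 49/10 ≥ 0, confirming Bessel's inequality. (The deficit equals ||v − Σ <v,e_j> e_j||^2, the squared distance from v to span{e_j}.)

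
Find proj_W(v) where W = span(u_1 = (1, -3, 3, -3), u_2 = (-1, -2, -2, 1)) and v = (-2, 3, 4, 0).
proj_W(v) = (49/44, 389/132, 25/12, -109/132)

Set up U = [u_1 | ... | u_2] ∈ R^(4×2). The projector onto W = col(U) is P = U (U^T U)^(-1) U^T.
Compute U^T U =
  [28, -4]
  [-4, 10],
and U^T v = (1, -12).
Solve U^T U · c = U^T v for the coefficients: c = (-19/132, -83/66). The projection is proj_W(v) = U c.
Check: (v - proj_W(v)) · u_1 = 0  (should be 0).
Check: (v - proj_W(v)) · u_2 = 0  (should be 0).
Result: proj_W(v) = (49/44, 389/132, 25/12, -109/132).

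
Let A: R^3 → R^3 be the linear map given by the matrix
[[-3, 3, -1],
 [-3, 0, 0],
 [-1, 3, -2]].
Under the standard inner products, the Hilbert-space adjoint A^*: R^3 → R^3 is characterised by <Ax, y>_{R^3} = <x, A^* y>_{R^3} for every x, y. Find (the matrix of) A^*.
A^* = A^T =
[[-3, -3, -1],
 [3, 0, 3],
 [-1, 0, -2]]

For real matrices with standard dot products, the defining identity <Ax, y> = <x, A^* y> gives (Ax)^T y = x^T (A^*) y, i.e. x^T A^T y = x^T (A^*) y. Since this holds for all x, y, we must have A^* = A^T. Therefore
A^* =
[[-3, -3, -1],
 [3, 0, 3],
 [-1, 0, -2]].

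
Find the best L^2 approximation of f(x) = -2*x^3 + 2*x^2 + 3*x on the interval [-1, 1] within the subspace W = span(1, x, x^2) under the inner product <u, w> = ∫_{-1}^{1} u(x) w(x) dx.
g(x) = 2*x^2 + 9*x/5

The best approximation g ∈ W is the orthogonal projection of f onto W. Writing g = a_0 + a_1 x + a_2 x^2, the coefficients solve the normal equations G · a = b where
  G_{ij} = <φ_i, φ_j> and b_i = <f, φ_i>, with φ_0 = 1, φ_1 = x, φ_2 = x^2.
G =
  [2, 0, 2/3]
  [0, 2/3, 0]
  [2/3, 0, 2/5],
b = (4/3, 6/5, 4/5).
Solving gives a_0 = 0, a_1 = 9/5, a_2 = 2, so
  g(x) = 2*x^2 + 9*x/5.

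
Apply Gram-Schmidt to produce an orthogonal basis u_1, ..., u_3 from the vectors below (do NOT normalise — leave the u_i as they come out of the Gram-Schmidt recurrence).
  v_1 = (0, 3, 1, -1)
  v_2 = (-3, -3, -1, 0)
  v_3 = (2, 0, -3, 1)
Orthogonal basis:
  u_1 = (0, 3, 1, -1)
  u_2 = (-3, -3/11, -1/11, -10/11)
  u_3 = (-1/109, 99/109, -294/109, 3/109)

Apply the Gram-Schmidt recurrence
  u_1 = v_1
  u_i = v_i − Σ_{j<i} ((v_i · u_j) / (u_j · u_j)) · u_j.

Step by step this gives:
  u_1 = (0, 3, 1, -1)
  u_2 = (-3, -3/11, -1/11, -10/11)
  u_3 = (-1/109, 99/109, -294/109, 3/109)

Orthogonality check:
  u_2 · u_1 = 0 (should be 0)
  u_3 · u_1 = 0 (should be 0)
  u_3 · u_2 = 0 (should be 0)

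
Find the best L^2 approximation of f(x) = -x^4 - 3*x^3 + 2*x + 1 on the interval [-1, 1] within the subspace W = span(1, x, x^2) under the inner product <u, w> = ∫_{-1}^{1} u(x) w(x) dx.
g(x) = -6*x^2/7 + x/5 + 38/35

The best approximation g ∈ W is the orthogonal projection of f onto W. Writing g = a_0 + a_1 x + a_2 x^2, the coefficients solve the normal equations G · a = b where
  G_{ij} = <φ_i, φ_j> and b_i = <f, φ_i>, with φ_0 = 1, φ_1 = x, φ_2 = x^2.
G =
  [2, 0, 2/3]
  [0, 2/3, 0]
  [2/3, 0, 2/5],
b = (8/5, 2/15, 8/21).
Solving gives a_0 = 38/35, a_1 = 1/5, a_2 = -6/7, so
  g(x) = -6*x^2/7 + x/5 + 38/35.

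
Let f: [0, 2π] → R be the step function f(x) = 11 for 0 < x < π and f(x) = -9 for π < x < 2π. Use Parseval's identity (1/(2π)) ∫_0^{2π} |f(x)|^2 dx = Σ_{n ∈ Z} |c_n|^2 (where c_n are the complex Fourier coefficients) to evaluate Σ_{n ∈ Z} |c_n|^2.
Σ |c_n|^2 = 101

Parseval equates the L^2 energy of f (normalised by 1/(2π)) with the ℓ^2 sum of its Fourier coefficients: (1/(2π)) ∫_0^{2π} |f|^2 = Σ |c_n|^2.
Compute the left side: (1/(2π)) [∫_0^π 11^2 dx + ∫_π^{2π} (-9)^2 dx] = (1/(2π)) · (121π + 81π) = (121 + 81)/2 = 101.
So Σ_{n ∈ Z} |c_n|^2 = 101.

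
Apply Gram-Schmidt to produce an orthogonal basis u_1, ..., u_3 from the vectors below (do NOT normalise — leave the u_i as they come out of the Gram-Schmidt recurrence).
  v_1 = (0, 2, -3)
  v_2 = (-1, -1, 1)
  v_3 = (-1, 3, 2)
Orthogonal basis:
  u_1 = (0, 2, -3)
  u_2 = (-1, -3/13, -2/13)
  u_3 = (-1, 3, 2)

Apply the Gram-Schmidt recurrence
  u_1 = v_1
  u_i = v_i − Σ_{j<i} ((v_i · u_j) / (u_j · u_j)) · u_j.

Step by step this gives:
  u_1 = (0, 2, -3)
  u_2 = (-1, -3/13, -2/13)
  u_3 = (-1, 3, 2)

Orthogonality check:
  u_2 · u_1 = 0 (should be 0)
  u_3 · u_1 = 0 (should be 0)
  u_3 · u_2 = 0 (should be 0)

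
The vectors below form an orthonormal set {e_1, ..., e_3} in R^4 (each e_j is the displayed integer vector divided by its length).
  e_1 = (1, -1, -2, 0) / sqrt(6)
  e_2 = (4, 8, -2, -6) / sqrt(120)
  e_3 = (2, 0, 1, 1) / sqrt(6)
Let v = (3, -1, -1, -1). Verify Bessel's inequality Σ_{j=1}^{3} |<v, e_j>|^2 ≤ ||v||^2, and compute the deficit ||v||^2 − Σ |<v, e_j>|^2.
Σ |<v, e_j>|^2 = 148/15; ||v||^2 = 12; deficit = 32/15

Write each e_j = u_j / sqrt(<u_j, u_j>) where u_j is the displayed integer vector. Then <v, e_j> = <v, u_j> / sqrt(<u_j, u_j>), so |<v, e_j>|^2 = <v, u_j>^2 / <u_j, u_j>.
Coefficients: <v, e_1> = 6/sqrt(6), <v, e_2> = 12/sqrt(120), <v, e_3> = 4/sqrt(6).
Square and sum: Σ |<v, e_j>|^2 = 148/15.
Compute ||v||^2 = v·v = 12.
Deficit = 12 − 148/15 = 32/15 ≥ 0, confirming Bessel's inequality. (The deficit equals ||v − Σ <v,e_j> e_j||^2, the squared distance from v to span{e_j}.)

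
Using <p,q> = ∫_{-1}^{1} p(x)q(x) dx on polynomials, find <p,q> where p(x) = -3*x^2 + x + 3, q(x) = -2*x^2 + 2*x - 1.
<p,q> = -64/15

Expand the product: p(x)·q(x) = 6*x^4 - 8*x^3 - x^2 + 5*x - 3.
∫_{-1}^{1} of each monomial x^k gives [2/(k+1) if k even, 0 if k odd]. Integrating term-by-term (or equivalently evaluating the antiderivative F(x) = 6*x^5/5 - 2*x^4 - x^3/3 + 5*x^2/2 - 3*x at the endpoints):
  F(1) − F(−1) = -49/30 − (79/30) = -64/15.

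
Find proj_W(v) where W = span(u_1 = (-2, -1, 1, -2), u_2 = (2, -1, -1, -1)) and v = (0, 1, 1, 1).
proj_W(v) = (-14/33, 9/11, 7/33, 37/33)

Set up U = [u_1 | ... | u_2] ∈ R^(4×2). The projector onto W = col(U) is P = U (U^T U)^(-1) U^T.
Compute U^T U =
  [10, -2]
  [-2, 7],
and U^T v = (-2, -3).
Solve U^T U · c = U^T v for the coefficients: c = (-10/33, -17/33). The projection is proj_W(v) = U c.
Check: (v - proj_W(v)) · u_1 = 0  (should be 0).
Check: (v - proj_W(v)) · u_2 = 0  (should be 0).
Result: proj_W(v) = (-14/33, 9/11, 7/33, 37/33).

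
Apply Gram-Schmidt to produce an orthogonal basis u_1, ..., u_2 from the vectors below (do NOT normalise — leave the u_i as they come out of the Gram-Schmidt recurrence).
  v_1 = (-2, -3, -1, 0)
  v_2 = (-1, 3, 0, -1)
Orthogonal basis:
  u_1 = (-2, -3, -1, 0)
  u_2 = (-2, 3/2, -1/2, -1)

Apply the Gram-Schmidt recurrence
  u_1 = v_1
  u_i = v_i − Σ_{j<i} ((v_i · u_j) / (u_j · u_j)) · u_j.

Step by step this gives:
  u_1 = (-2, -3, -1, 0)
  u_2 = (-2, 3/2, -1/2, -1)

Orthogonality check:
  u_2 · u_1 = 0 (should be 0)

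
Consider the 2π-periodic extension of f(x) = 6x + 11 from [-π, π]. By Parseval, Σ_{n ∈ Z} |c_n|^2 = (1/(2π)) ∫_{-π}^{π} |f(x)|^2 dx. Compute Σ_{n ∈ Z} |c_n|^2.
Σ |c_n|^2 = 12π^2 + 121

Expand and integrate term by term over [-π, π]:
  ∫ (6x)^2 dx = 36·(2π^3/3); ∫ 2·6·(11)·x dx = 0 (odd integrand); ∫ 11^2 dx = 121·2π.
So (1/(2π)) ∫_{-π}^{π} (6x + 11)^2 dx = 36π^2/3 + 121 = 12π^2 + 121.
Parseval ⇒ Σ |c_n|^2 = 12π^2 + 121.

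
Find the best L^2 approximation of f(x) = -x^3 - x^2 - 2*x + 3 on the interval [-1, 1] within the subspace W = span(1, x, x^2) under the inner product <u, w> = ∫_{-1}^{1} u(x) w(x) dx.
g(x) = -x^2 - 13*x/5 + 3

The best approximation g ∈ W is the orthogonal projection of f onto W. Writing g = a_0 + a_1 x + a_2 x^2, the coefficients solve the normal equations G · a = b where
  G_{ij} = <φ_i, φ_j> and b_i = <f, φ_i>, with φ_0 = 1, φ_1 = x, φ_2 = x^2.
G =
  [2, 0, 2/3]
  [0, 2/3, 0]
  [2/3, 0, 2/5],
b = (16/3, -26/15, 8/5).
Solving gives a_0 = 3, a_1 = -13/5, a_2 = -1, so
  g(x) = -x^2 - 13*x/5 + 3.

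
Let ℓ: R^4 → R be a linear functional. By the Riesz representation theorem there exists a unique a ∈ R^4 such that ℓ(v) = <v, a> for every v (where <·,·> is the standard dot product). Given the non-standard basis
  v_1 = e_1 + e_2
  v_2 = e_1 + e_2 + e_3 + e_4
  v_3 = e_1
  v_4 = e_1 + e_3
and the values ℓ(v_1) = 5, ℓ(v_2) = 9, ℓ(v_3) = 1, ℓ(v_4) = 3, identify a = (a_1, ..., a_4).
a = (1, 4, 2, 2)

Write a = (a_1, ..., a_4) in the standard basis. For each basis vector v_i, ℓ(v_i) = <v_i, a> is a linear equation in the a_j's. Collect the n equations into a matrix system V a = ℓ, where row i of V is v_i (expressed in the standard basis). Since V is invertible (lower-triangular with 1s on the diagonal, up to permutation), solve by back-substitution:
  V =
[[1, 1, 0, 0],
 [1, 1, 1, 1],
 [1, 0, 0, 0],
 [1, 0, 1, 0]]
  V a = (5, 9, 1, 3)
Solving gives a = (1, 4, 2, 2).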